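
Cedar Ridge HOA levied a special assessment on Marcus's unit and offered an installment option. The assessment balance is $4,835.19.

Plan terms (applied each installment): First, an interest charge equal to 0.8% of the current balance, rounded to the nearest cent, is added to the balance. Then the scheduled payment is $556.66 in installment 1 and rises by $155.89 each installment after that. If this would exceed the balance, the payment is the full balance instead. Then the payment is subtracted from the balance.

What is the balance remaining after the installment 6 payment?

$0.00

Installment 1: opening $4,835.19; interest $38.68 → $4,873.87; payment $556.66; balance $4,317.21
Installment 2: opening $4,317.21; interest $34.54 → $4,351.75; payment $712.55; balance $3,639.20
Installment 3: opening $3,639.20; interest $29.11 → $3,668.31; payment $868.44; balance $2,799.87
Installment 4: opening $2,799.87; interest $22.40 → $2,822.27; payment $1,024.33; balance $1,797.94
Installment 5: opening $1,797.94; interest $14.38 → $1,812.32; payment $1,180.22; balance $632.10
Installment 6: opening $632.10; interest $5.06 → $637.16; payment $637.16; balance $0.00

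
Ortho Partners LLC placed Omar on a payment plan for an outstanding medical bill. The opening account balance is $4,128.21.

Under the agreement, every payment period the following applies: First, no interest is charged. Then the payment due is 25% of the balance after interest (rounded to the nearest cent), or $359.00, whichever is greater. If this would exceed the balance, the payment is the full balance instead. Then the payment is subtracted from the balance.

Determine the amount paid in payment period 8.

Payment period 1: $4,128.21 − $1,032.05 → $3,096.16
Payment period 2: $3,096.16 − $774.04 → $2,322.12
Payment period 3: $2,322.12 − $580.53 → $1,741.59
Payment period 4: $1,741.59 − $435.40 → $1,306.19
Payment period 5: $1,306.19 − $359.00 → $947.19
Payment period 6: $947.19 − $359.00 → $588.19
Payment period 7: $588.19 − $359.00 → $229.19
Payment period 8: $229.19 − $229.19 → $0.00

$229.19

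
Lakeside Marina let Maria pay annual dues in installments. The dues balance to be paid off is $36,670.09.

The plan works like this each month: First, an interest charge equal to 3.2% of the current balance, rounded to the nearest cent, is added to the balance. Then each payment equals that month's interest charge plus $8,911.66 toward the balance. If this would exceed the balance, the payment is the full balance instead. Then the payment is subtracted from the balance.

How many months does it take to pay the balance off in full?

5

Month 1: opening $36,670.09; interest $1,173.44 → $37,843.53; payment $10,085.10; balance $27,758.43
Month 2: opening $27,758.43; interest $888.27 → $28,646.70; payment $9,799.93; balance $18,846.77
Month 3: opening $18,846.77; interest $603.10 → $19,449.87; payment $9,514.76; balance $9,935.11
Month 4: opening $9,935.11; interest $317.92 → $10,253.03; payment $9,229.58; balance $1,023.45
Month 5: opening $1,023.45; interest $32.75 → $1,056.20; payment $1,056.20; balance $0.00
Balance reaches $0.00 in month 5.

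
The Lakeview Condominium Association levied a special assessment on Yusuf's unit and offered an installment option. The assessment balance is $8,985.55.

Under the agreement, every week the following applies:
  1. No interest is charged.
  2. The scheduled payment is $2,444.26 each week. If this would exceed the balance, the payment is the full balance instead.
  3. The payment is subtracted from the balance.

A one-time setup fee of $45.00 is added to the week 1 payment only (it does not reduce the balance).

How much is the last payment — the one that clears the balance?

Week 1: $8,985.55 − $2,444.26 (+ $45.00 fee) → $6,541.29
Week 2: $6,541.29 − $2,444.26 → $4,097.03
Week 3: $4,097.03 − $2,444.26 → $1,652.77
Week 4: $1,652.77 − $1,652.77 → $0.00

$1,652.77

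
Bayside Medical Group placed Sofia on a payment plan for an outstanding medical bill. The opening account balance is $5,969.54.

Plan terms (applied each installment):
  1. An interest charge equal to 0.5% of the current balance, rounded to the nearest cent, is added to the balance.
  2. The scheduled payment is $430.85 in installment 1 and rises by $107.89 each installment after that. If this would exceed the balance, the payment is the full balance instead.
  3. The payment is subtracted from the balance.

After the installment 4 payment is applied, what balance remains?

# | Opening | Interest | Payment | End bal
1 | $5,969.54 | $29.85 | $430.85 | $5,568.54
2 | $5,568.54 | $27.84 | $538.74 | $5,057.64
3 | $5,057.64 | $25.29 | $646.63 | $4,436.30
4 | $4,436.30 | $22.18 | $754.52 | $3,703.96

$3,703.96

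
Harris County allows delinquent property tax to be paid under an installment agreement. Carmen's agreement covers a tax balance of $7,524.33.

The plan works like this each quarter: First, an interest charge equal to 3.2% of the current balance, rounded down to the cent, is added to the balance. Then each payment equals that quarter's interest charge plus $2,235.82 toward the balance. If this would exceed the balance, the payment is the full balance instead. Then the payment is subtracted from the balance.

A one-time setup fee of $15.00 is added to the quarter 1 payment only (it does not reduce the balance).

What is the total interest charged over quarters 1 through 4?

Quarter 1: $7,524.33 +$240.77 interest = $7,765.10; pay $2,476.59 (+ $15.00 fee) → $5,288.51
Quarter 2: $5,288.51 +$169.23 interest = $5,457.74; pay $2,405.05 → $3,052.69
Quarter 3: $3,052.69 +$97.68 interest = $3,150.37; pay $2,333.50 → $816.87
Quarter 4: $816.87 +$26.13 interest = $843.00; pay $843.00 → $0.00
Total interest: $240.77 + $169.23 + $97.68 + $26.13 = $533.81

$533.81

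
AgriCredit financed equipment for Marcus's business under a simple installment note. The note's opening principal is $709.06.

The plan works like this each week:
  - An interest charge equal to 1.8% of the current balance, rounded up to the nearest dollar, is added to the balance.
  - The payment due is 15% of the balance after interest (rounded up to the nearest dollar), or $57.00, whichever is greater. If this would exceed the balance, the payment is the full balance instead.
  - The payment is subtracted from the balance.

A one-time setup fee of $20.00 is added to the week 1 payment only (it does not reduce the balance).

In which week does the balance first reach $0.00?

Week 1: opening $709.06; interest $13.00 → $722.06; payment $109.00 (+ $20.00 fee); balance $613.06
Week 2: opening $613.06; interest $12.00 → $625.06; payment $94.00; balance $531.06
Week 3: opening $531.06; interest $10.00 → $541.06; payment $82.00; balance $459.06
Week 4: opening $459.06; interest $9.00 → $468.06; payment $71.00; balance $397.06
Week 5: opening $397.06; interest $8.00 → $405.06; payment $61.00; balance $344.06
Week 6: opening $344.06; interest $7.00 → $351.06; payment $57.00; balance $294.06
Week 7: opening $294.06; interest $6.00 → $300.06; payment $57.00; balance $243.06
Week 8: opening $243.06; interest $5.00 → $248.06; payment $57.00; balance $191.06
Week 9: opening $191.06; interest $4.00 → $195.06; payment $57.00; balance $138.06
Week 10: opening $138.06; interest $3.00 → $141.06; payment $57.00; balance $84.06
Week 11: opening $84.06; interest $2.00 → $86.06; payment $57.00; balance $29.06
Week 12: opening $29.06; interest $1.00 → $30.06; payment $30.06; balance $0.00
Balance reaches $0.00 in week 12.

12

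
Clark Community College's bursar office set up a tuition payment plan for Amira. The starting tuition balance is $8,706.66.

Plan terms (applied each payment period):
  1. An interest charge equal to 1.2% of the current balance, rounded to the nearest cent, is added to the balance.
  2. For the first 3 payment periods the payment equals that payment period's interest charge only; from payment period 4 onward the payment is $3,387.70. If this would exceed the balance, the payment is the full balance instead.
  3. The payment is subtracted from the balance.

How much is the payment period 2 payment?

$104.48

# | Opening | Interest | Payment | End bal
1 | $8,706.66 | $104.48 | $104.48 | $8,706.66
2 | $8,706.66 | $104.48 | $104.48 | $8,706.66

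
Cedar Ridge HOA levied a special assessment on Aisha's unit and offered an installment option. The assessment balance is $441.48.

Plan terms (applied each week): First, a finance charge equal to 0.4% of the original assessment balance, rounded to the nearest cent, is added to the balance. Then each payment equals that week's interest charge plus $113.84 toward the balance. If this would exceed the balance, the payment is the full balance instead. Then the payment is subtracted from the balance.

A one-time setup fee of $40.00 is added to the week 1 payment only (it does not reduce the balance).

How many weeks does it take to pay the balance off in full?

# | Opening | Interest | Payment | Fee | End bal
1 | $441.48 | $1.77 | $115.61 | $40.00 | $327.64
2 | $327.64 | $1.77 | $115.61 | — | $213.80
3 | $213.80 | $1.77 | $115.61 | — | $99.96
4 | $99.96 | $1.77 | $101.73 | — | $0.00
Balance reaches $0.00 in week 4.

4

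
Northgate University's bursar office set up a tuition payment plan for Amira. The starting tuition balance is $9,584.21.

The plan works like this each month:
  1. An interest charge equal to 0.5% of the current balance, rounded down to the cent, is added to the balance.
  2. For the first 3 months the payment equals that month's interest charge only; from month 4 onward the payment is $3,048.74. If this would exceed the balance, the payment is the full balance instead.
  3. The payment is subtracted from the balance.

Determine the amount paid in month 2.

Month 1: opening $9,584.21; interest $47.92 → $9,632.13; payment $47.92; balance $9,584.21
Month 2: opening $9,584.21; interest $47.92 → $9,632.13; payment $47.92; balance $9,584.21

$47.92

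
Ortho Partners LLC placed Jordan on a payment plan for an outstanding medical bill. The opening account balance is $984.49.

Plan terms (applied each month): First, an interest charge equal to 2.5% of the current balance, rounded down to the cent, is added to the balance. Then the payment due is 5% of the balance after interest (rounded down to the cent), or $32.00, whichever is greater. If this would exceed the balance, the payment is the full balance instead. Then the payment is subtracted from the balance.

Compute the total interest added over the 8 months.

$179.69

Month 1: opening $984.49; interest $24.61 → $1,009.10; payment $50.45; balance $958.65
Month 2: opening $958.65; interest $23.96 → $982.61; payment $49.13; balance $933.48
Month 3: opening $933.48; interest $23.33 → $956.81; payment $47.84; balance $908.97
Month 4: opening $908.97; interest $22.72 → $931.69; payment $46.58; balance $885.11
Month 5: opening $885.11; interest $22.12 → $907.23; payment $45.36; balance $861.87
Month 6: opening $861.87; interest $21.54 → $883.41; payment $44.17; balance $839.24
Month 7: opening $839.24; interest $20.98 → $860.22; payment $43.01; balance $817.21
Month 8: opening $817.21; interest $20.43 → $837.64; payment $41.88; balance $795.76
Total interest: $24.61 + $23.96 + $23.33 + $22.72 + $22.12 + $21.54 + $20.98 + $20.43 = $179.69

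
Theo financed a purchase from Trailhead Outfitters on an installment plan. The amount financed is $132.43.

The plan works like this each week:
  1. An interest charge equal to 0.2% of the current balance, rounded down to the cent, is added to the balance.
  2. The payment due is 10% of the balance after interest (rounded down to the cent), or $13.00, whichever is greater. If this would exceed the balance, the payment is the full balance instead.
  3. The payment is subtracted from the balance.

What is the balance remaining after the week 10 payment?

$3.61

# | Opening | Interest | Payment | End bal
1 | $132.43 | $0.26 | $13.26 | $119.43
2 | $119.43 | $0.23 | $13.00 | $106.66
3 | $106.66 | $0.21 | $13.00 | $93.87
4 | $93.87 | $0.18 | $13.00 | $81.05
5 | $81.05 | $0.16 | $13.00 | $68.21
6 | $68.21 | $0.13 | $13.00 | $55.34
7 | $55.34 | $0.11 | $13.00 | $42.45
8 | $42.45 | $0.08 | $13.00 | $29.53
9 | $29.53 | $0.05 | $13.00 | $16.58
10 | $16.58 | $0.03 | $13.00 | $3.61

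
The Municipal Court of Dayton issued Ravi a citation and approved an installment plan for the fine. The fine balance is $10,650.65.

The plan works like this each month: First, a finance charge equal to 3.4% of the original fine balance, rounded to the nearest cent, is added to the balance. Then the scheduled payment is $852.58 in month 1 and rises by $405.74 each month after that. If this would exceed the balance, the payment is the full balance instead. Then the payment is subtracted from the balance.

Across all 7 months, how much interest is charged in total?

Month 1: opening $10,650.65; interest $362.12 → $11,012.77; payment $852.58; balance $10,160.19
Month 2: opening $10,160.19; interest $362.12 → $10,522.31; payment $1,258.32; balance $9,263.99
Month 3: opening $9,263.99; interest $362.12 → $9,626.11; payment $1,664.06; balance $7,962.05
Month 4: opening $7,962.05; interest $362.12 → $8,324.17; payment $2,069.80; balance $6,254.37
Month 5: opening $6,254.37; interest $362.12 → $6,616.49; payment $2,475.54; balance $4,140.95
Month 6: opening $4,140.95; interest $362.12 → $4,503.07; payment $2,881.28; balance $1,621.79
Month 7: opening $1,621.79; interest $362.12 → $1,983.91; payment $1,983.91; balance $0.00
Total interest: $362.12 + $362.12 + $362.12 + $362.12 + $362.12 + $362.12 + $362.12 = $2,534.84

$2,534.84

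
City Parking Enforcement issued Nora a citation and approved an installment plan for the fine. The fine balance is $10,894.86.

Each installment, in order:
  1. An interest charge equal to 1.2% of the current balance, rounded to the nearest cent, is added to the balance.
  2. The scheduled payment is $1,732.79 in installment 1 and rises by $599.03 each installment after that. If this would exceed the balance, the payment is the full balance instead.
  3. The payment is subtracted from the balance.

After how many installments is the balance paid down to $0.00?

# | Opening | Interest | Payment | End bal
1 | $10,894.86 | $130.74 | $1,732.79 | $9,292.81
2 | $9,292.81 | $111.51 | $2,331.82 | $7,072.50
3 | $7,072.50 | $84.87 | $2,930.85 | $4,226.52
4 | $4,226.52 | $50.72 | $3,529.88 | $747.36
5 | $747.36 | $8.97 | $756.33 | $0.00
Balance reaches $0.00 in installment 5.

5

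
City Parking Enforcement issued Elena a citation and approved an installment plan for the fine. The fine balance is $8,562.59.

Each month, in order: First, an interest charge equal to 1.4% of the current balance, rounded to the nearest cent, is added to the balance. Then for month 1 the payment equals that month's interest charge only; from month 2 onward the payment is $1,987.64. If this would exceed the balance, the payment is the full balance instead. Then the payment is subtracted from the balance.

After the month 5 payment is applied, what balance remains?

# | Opening | Interest | Payment | End bal
1 | $8,562.59 | $119.88 | $119.88 | $8,562.59
2 | $8,562.59 | $119.88 | $1,987.64 | $6,694.83
3 | $6,694.83 | $93.73 | $1,987.64 | $4,800.92
4 | $4,800.92 | $67.21 | $1,987.64 | $2,880.49
5 | $2,880.49 | $40.33 | $1,987.64 | $933.18

$933.18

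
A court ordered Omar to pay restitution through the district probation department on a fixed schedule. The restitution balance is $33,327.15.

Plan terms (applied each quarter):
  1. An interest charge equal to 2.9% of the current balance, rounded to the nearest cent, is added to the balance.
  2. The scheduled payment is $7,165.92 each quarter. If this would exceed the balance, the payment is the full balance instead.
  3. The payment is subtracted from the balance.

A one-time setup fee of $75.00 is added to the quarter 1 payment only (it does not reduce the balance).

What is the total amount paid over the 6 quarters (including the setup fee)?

# | Opening | Interest | Payment | Fee | End bal
1 | $33,327.15 | $966.49 | $7,165.92 | $75.00 | $27,127.72
2 | $27,127.72 | $786.70 | $7,165.92 | — | $20,748.50
3 | $20,748.50 | $601.71 | $7,165.92 | — | $14,184.29
4 | $14,184.29 | $411.34 | $7,165.92 | — | $7,429.71
5 | $7,429.71 | $215.46 | $7,165.92 | — | $479.25
6 | $479.25 | $13.90 | $493.15 | — | $0.00
Total paid: $36,397.75

$36,397.75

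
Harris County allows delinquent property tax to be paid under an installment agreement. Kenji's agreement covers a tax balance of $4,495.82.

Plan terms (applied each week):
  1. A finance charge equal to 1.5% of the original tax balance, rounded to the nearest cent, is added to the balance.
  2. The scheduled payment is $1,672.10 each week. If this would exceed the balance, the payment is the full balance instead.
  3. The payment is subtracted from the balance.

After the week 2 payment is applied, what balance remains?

$1,286.50

Week 1: opening $4,495.82; interest $67.44 → $4,563.26; payment $1,672.10; balance $2,891.16
Week 2: opening $2,891.16; interest $67.44 → $2,958.60; payment $1,672.10; balance $1,286.50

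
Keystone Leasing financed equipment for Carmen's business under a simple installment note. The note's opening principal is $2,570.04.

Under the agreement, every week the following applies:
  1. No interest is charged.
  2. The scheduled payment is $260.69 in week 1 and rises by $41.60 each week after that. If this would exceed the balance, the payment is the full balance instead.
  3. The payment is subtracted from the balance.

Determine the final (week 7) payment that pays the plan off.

$381.90

Week 1: $2,570.04 − $260.69 → $2,309.35
Week 2: $2,309.35 − $302.29 → $2,007.06
Week 3: $2,007.06 − $343.89 → $1,663.17
Week 4: $1,663.17 − $385.49 → $1,277.68
Week 5: $1,277.68 − $427.09 → $850.59
Week 6: $850.59 − $468.69 → $381.90
Week 7: $381.90 − $381.90 → $0.00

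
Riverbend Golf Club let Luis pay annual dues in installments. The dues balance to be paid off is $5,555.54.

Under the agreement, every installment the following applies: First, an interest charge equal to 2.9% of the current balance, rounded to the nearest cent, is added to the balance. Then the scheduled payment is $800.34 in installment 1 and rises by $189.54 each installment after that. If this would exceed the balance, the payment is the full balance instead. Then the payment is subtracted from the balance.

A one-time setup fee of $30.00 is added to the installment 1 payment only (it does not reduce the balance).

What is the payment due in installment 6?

Installment 1: opening $5,555.54; interest $161.11 → $5,716.65; payment $800.34 (+ $30.00 fee); balance $4,916.31
Installment 2: opening $4,916.31; interest $142.57 → $5,058.88; payment $989.88; balance $4,069.00
Installment 3: opening $4,069.00; interest $118.00 → $4,187.00; payment $1,179.42; balance $3,007.58
Installment 4: opening $3,007.58; interest $87.22 → $3,094.80; payment $1,368.96; balance $1,725.84
Installment 5: opening $1,725.84; interest $50.05 → $1,775.89; payment $1,558.50; balance $217.39
Installment 6: opening $217.39; interest $6.30 → $223.69; payment $223.69; balance $0.00

$223.69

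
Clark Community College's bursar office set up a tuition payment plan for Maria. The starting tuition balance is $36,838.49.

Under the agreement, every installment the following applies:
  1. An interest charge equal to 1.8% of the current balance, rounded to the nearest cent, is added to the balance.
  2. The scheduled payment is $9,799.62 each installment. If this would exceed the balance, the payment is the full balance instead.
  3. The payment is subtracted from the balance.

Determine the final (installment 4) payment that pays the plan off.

Installment 1: $36,838.49 +$663.09 interest = $37,501.58; pay $9,799.62 → $27,701.96
Installment 2: $27,701.96 +$498.64 interest = $28,200.60; pay $9,799.62 → $18,400.98
Installment 3: $18,400.98 +$331.22 interest = $18,732.20; pay $9,799.62 → $8,932.58
Installment 4: $8,932.58 +$160.79 interest = $9,093.37; pay $9,093.37 → $0.00

$9,093.37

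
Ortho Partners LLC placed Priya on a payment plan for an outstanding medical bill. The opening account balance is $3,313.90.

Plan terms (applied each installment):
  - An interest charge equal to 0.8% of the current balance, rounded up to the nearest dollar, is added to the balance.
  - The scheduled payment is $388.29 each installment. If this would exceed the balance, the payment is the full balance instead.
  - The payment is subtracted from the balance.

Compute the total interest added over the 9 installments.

$135.00

Installment 1: opening $3,313.90; interest $27.00 → $3,340.90; payment $388.29; balance $2,952.61
Installment 2: opening $2,952.61; interest $24.00 → $2,976.61; payment $388.29; balance $2,588.32
Installment 3: opening $2,588.32; interest $21.00 → $2,609.32; payment $388.29; balance $2,221.03
Installment 4: opening $2,221.03; interest $18.00 → $2,239.03; payment $388.29; balance $1,850.74
Installment 5: opening $1,850.74; interest $15.00 → $1,865.74; payment $388.29; balance $1,477.45
Installment 6: opening $1,477.45; interest $12.00 → $1,489.45; payment $388.29; balance $1,101.16
Installment 7: opening $1,101.16; interest $9.00 → $1,110.16; payment $388.29; balance $721.87
Installment 8: opening $721.87; interest $6.00 → $727.87; payment $388.29; balance $339.58
Installment 9: opening $339.58; interest $3.00 → $342.58; payment $342.58; balance $0.00
Total interest: $27.00 + $24.00 + $21.00 + $18.00 + $15.00 + $12.00 + $9.00 + $6.00 + $3.00 = $135.00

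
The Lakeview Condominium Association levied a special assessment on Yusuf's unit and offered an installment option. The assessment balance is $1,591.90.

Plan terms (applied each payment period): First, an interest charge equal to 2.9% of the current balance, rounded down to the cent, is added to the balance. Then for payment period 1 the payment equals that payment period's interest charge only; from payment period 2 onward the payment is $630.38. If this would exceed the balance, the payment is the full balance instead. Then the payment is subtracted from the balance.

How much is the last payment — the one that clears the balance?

$418.30

Payment period 1: opening $1,591.90; interest $46.16 → $1,638.06; payment $46.16; balance $1,591.90
Payment period 2: opening $1,591.90; interest $46.16 → $1,638.06; payment $630.38; balance $1,007.68
Payment period 3: opening $1,007.68; interest $29.22 → $1,036.90; payment $630.38; balance $406.52
Payment period 4: opening $406.52; interest $11.78 → $418.30; payment $418.30; balance $0.00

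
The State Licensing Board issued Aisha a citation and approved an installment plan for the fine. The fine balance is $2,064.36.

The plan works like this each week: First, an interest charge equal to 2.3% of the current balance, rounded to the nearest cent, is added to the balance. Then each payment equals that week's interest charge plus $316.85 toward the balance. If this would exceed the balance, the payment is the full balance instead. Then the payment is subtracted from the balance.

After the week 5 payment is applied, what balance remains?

# | Opening | Interest | Payment | End bal
1 | $2,064.36 | $47.48 | $364.33 | $1,747.51
2 | $1,747.51 | $40.19 | $357.04 | $1,430.66
3 | $1,430.66 | $32.91 | $349.76 | $1,113.81
4 | $1,113.81 | $25.62 | $342.47 | $796.96
5 | $796.96 | $18.33 | $335.18 | $480.11

$480.11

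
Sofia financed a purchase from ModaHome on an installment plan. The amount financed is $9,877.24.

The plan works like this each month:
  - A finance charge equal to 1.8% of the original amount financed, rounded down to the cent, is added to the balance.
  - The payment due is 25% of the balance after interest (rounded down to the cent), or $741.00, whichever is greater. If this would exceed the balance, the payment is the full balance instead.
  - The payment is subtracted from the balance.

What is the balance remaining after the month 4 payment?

Month 1: opening $9,877.24; interest $177.79 → $10,055.03; payment $2,513.75; balance $7,541.28
Month 2: opening $7,541.28; interest $177.79 → $7,719.07; payment $1,929.76; balance $5,789.31
Month 3: opening $5,789.31; interest $177.79 → $5,967.10; payment $1,491.77; balance $4,475.33
Month 4: opening $4,475.33; interest $177.79 → $4,653.12; payment $1,163.28; balance $3,489.84

$3,489.84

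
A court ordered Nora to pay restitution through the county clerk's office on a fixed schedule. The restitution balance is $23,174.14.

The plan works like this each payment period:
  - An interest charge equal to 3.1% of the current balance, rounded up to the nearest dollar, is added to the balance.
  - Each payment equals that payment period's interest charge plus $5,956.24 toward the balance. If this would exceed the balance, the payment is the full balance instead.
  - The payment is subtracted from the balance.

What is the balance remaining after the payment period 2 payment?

# | Opening | Interest | Payment | End bal
1 | $23,174.14 | $719.00 | $6,675.24 | $17,217.90
2 | $17,217.90 | $534.00 | $6,490.24 | $11,261.66

$11,261.66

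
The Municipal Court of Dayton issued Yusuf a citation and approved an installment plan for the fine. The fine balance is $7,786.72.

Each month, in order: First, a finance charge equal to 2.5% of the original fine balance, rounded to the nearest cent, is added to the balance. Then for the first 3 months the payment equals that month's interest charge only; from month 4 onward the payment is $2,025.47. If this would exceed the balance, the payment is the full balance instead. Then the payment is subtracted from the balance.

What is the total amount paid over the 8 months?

Month 1: opening $7,786.72; interest $194.67 → $7,981.39; payment $194.67; balance $7,786.72
Month 2: opening $7,786.72; interest $194.67 → $7,981.39; payment $194.67; balance $7,786.72
Month 3: opening $7,786.72; interest $194.67 → $7,981.39; payment $194.67; balance $7,786.72
Month 4: opening $7,786.72; interest $194.67 → $7,981.39; payment $2,025.47; balance $5,955.92
Month 5: opening $5,955.92; interest $194.67 → $6,150.59; payment $2,025.47; balance $4,125.12
Month 6: opening $4,125.12; interest $194.67 → $4,319.79; payment $2,025.47; balance $2,294.32
Month 7: opening $2,294.32; interest $194.67 → $2,488.99; payment $2,025.47; balance $463.52
Month 8: opening $463.52; interest $194.67 → $658.19; payment $658.19; balance $0.00
Total paid: $9,344.08

$9,344.08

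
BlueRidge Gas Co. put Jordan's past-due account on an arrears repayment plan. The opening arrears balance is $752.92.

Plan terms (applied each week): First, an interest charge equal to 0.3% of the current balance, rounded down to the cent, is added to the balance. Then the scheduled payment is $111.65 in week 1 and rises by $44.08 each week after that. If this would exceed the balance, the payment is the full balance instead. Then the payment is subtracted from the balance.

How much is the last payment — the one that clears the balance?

$48.49

Week 1: opening $752.92; interest $2.25 → $755.17; payment $111.65; balance $643.52
Week 2: opening $643.52; interest $1.93 → $645.45; payment $155.73; balance $489.72
Week 3: opening $489.72; interest $1.46 → $491.18; payment $199.81; balance $291.37
Week 4: opening $291.37; interest $0.87 → $292.24; payment $243.89; balance $48.35
Week 5: opening $48.35; interest $0.14 → $48.49; payment $48.49; balance $0.00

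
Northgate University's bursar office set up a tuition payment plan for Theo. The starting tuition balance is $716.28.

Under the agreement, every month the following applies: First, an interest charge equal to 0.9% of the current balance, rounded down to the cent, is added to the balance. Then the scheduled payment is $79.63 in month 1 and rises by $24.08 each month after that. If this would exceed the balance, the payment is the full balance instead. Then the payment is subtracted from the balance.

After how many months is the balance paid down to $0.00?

# | Opening | Interest | Payment | End bal
1 | $716.28 | $6.44 | $79.63 | $643.09
2 | $643.09 | $5.78 | $103.71 | $545.16
3 | $545.16 | $4.90 | $127.79 | $422.27
4 | $422.27 | $3.80 | $151.87 | $274.20
5 | $274.20 | $2.46 | $175.95 | $100.71
6 | $100.71 | $0.90 | $101.61 | $0.00
Balance reaches $0.00 in month 6.

6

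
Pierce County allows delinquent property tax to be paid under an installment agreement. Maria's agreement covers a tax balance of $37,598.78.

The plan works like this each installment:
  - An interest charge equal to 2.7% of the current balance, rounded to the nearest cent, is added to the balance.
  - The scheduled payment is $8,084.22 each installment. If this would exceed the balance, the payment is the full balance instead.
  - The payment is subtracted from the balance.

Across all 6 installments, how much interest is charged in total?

Installment 1: opening $37,598.78; interest $1,015.17 → $38,613.95; payment $8,084.22; balance $30,529.73
Installment 2: opening $30,529.73; interest $824.30 → $31,354.03; payment $8,084.22; balance $23,269.81
Installment 3: opening $23,269.81; interest $628.28 → $23,898.09; payment $8,084.22; balance $15,813.87
Installment 4: opening $15,813.87; interest $426.97 → $16,240.84; payment $8,084.22; balance $8,156.62
Installment 5: opening $8,156.62; interest $220.23 → $8,376.85; payment $8,084.22; balance $292.63
Installment 6: opening $292.63; interest $7.90 → $300.53; payment $300.53; balance $0.00
Total interest: $1,015.17 + $824.30 + $628.28 + $426.97 + $220.23 + $7.90 = $3,122.85

$3,122.85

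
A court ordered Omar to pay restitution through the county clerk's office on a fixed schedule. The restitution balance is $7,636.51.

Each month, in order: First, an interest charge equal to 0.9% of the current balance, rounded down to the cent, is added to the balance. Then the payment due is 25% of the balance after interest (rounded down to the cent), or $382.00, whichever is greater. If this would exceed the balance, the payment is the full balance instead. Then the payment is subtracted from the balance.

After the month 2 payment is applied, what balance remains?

Month 1: $7,636.51 +$68.72 interest = $7,705.23; pay $1,926.30 → $5,778.93
Month 2: $5,778.93 +$52.01 interest = $5,830.94; pay $1,457.73 → $4,373.21

$4,373.21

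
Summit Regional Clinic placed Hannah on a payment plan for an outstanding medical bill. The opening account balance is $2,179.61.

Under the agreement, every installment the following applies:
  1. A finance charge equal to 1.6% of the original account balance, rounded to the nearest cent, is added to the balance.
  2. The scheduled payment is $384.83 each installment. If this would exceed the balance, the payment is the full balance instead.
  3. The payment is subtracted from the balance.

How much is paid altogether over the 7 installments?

Installment 1: opening $2,179.61; interest $34.87 → $2,214.48; payment $384.83; balance $1,829.65
Installment 2: opening $1,829.65; interest $34.87 → $1,864.52; payment $384.83; balance $1,479.69
Installment 3: opening $1,479.69; interest $34.87 → $1,514.56; payment $384.83; balance $1,129.73
Installment 4: opening $1,129.73; interest $34.87 → $1,164.60; payment $384.83; balance $779.77
Installment 5: opening $779.77; interest $34.87 → $814.64; payment $384.83; balance $429.81
Installment 6: opening $429.81; interest $34.87 → $464.68; payment $384.83; balance $79.85
Installment 7: opening $79.85; interest $34.87 → $114.72; payment $114.72; balance $0.00
Total paid: $2,423.70

$2,423.70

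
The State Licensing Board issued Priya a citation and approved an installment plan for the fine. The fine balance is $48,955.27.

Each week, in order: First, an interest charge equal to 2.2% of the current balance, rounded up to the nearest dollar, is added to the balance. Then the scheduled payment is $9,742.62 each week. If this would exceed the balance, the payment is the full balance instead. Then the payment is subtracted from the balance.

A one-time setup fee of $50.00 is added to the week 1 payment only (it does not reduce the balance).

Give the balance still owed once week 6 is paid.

$0.00

Week 1: opening $48,955.27; interest $1,078.00 → $50,033.27; payment $9,742.62 (+ $50.00 fee); balance $40,290.65
Week 2: opening $40,290.65; interest $887.00 → $41,177.65; payment $9,742.62; balance $31,435.03
Week 3: opening $31,435.03; interest $692.00 → $32,127.03; payment $9,742.62; balance $22,384.41
Week 4: opening $22,384.41; interest $493.00 → $22,877.41; payment $9,742.62; balance $13,134.79
Week 5: opening $13,134.79; interest $289.00 → $13,423.79; payment $9,742.62; balance $3,681.17
Week 6: opening $3,681.17; interest $81.00 → $3,762.17; payment $3,762.17; balance $0.00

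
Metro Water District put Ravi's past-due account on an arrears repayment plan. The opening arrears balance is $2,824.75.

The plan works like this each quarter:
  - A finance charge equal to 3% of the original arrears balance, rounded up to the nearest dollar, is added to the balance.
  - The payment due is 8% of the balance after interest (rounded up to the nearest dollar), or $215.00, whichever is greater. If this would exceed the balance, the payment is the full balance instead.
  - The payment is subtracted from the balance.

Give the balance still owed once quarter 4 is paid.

Quarter 1: $2,824.75 +$85.00 interest = $2,909.75; pay $233.00 → $2,676.75
Quarter 2: $2,676.75 +$85.00 interest = $2,761.75; pay $221.00 → $2,540.75
Quarter 3: $2,540.75 +$85.00 interest = $2,625.75; pay $215.00 → $2,410.75
Quarter 4: $2,410.75 +$85.00 interest = $2,495.75; pay $215.00 → $2,280.75

$2,280.75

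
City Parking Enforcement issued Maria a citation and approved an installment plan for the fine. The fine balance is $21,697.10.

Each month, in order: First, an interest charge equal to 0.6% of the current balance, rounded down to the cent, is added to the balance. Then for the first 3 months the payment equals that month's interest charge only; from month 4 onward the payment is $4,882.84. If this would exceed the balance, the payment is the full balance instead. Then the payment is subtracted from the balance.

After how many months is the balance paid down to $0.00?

Month 1: $21,697.10 +$130.18 interest = $21,827.28; pay $130.18 → $21,697.10
Month 2: $21,697.10 +$130.18 interest = $21,827.28; pay $130.18 → $21,697.10
Month 3: $21,697.10 +$130.18 interest = $21,827.28; pay $130.18 → $21,697.10
Month 4: $21,697.10 +$130.18 interest = $21,827.28; pay $4,882.84 → $16,944.44
Month 5: $16,944.44 +$101.66 interest = $17,046.10; pay $4,882.84 → $12,163.26
Month 6: $12,163.26 +$72.97 interest = $12,236.23; pay $4,882.84 → $7,353.39
Month 7: $7,353.39 +$44.12 interest = $7,397.51; pay $4,882.84 → $2,514.67
Month 8: $2,514.67 +$15.08 interest = $2,529.75; pay $2,529.75 → $0.00
Balance reaches $0.00 in month 8.

8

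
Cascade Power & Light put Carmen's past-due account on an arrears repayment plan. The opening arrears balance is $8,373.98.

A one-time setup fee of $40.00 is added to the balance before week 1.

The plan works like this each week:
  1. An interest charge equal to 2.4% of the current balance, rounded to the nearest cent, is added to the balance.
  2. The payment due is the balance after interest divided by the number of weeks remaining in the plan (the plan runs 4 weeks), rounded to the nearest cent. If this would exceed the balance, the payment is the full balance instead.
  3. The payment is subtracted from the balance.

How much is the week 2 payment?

Week 1: opening $8,413.98; interest $201.94 → $8,615.92; payment $2,153.98; balance $6,461.94
Week 2: opening $6,461.94; interest $155.09 → $6,617.03; payment $2,205.68; balance $4,411.35

$2,205.68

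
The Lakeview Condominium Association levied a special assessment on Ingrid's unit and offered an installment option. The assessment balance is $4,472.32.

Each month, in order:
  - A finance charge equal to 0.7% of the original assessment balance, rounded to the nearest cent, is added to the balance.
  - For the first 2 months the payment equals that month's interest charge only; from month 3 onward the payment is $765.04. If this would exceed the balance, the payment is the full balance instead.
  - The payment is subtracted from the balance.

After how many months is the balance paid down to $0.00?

Month 1: $4,472.32 +$31.31 interest = $4,503.63; pay $31.31 → $4,472.32
Month 2: $4,472.32 +$31.31 interest = $4,503.63; pay $31.31 → $4,472.32
Month 3: $4,472.32 +$31.31 interest = $4,503.63; pay $765.04 → $3,738.59
Month 4: $3,738.59 +$31.31 interest = $3,769.90; pay $765.04 → $3,004.86
Month 5: $3,004.86 +$31.31 interest = $3,036.17; pay $765.04 → $2,271.13
Month 6: $2,271.13 +$31.31 interest = $2,302.44; pay $765.04 → $1,537.40
Month 7: $1,537.40 +$31.31 interest = $1,568.71; pay $765.04 → $803.67
Month 8: $803.67 +$31.31 interest = $834.98; pay $765.04 → $69.94
Month 9: $69.94 +$31.31 interest = $101.25; pay $101.25 → $0.00
Balance reaches $0.00 in month 9.

9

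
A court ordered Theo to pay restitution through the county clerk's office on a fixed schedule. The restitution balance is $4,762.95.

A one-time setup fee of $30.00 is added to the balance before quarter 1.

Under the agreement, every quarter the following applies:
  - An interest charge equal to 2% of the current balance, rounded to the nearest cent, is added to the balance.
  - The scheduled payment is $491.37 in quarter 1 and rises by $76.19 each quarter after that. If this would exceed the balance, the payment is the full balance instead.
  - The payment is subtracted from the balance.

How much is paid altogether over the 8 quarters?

Quarter 1: $4,792.95 +$95.86 interest = $4,888.81; pay $491.37 → $4,397.44
Quarter 2: $4,397.44 +$87.95 interest = $4,485.39; pay $567.56 → $3,917.83
Quarter 3: $3,917.83 +$78.36 interest = $3,996.19; pay $643.75 → $3,352.44
Quarter 4: $3,352.44 +$67.05 interest = $3,419.49; pay $719.94 → $2,699.55
Quarter 5: $2,699.55 +$53.99 interest = $2,753.54; pay $796.13 → $1,957.41
Quarter 6: $1,957.41 +$39.15 interest = $1,996.56; pay $872.32 → $1,124.24
Quarter 7: $1,124.24 +$22.48 interest = $1,146.72; pay $948.51 → $198.21
Quarter 8: $198.21 +$3.96 interest = $202.17; pay $202.17 → $0.00
Total paid: $5,241.75

$5,241.75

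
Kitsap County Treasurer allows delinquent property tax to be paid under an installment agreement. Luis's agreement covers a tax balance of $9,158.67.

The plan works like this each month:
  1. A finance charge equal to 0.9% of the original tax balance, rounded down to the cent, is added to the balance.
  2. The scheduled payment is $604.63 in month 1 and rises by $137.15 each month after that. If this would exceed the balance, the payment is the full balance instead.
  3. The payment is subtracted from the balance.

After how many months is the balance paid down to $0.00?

# | Opening | Interest | Payment | End bal
1 | $9,158.67 | $82.42 | $604.63 | $8,636.46
2 | $8,636.46 | $82.42 | $741.78 | $7,977.10
3 | $7,977.10 | $82.42 | $878.93 | $7,180.59
4 | $7,180.59 | $82.42 | $1,016.08 | $6,246.93
5 | $6,246.93 | $82.42 | $1,153.23 | $5,176.12
6 | $5,176.12 | $82.42 | $1,290.38 | $3,968.16
7 | $3,968.16 | $82.42 | $1,427.53 | $2,623.05
8 | $2,623.05 | $82.42 | $1,564.68 | $1,140.79
9 | $1,140.79 | $82.42 | $1,223.21 | $0.00
Balance reaches $0.00 in month 9.

9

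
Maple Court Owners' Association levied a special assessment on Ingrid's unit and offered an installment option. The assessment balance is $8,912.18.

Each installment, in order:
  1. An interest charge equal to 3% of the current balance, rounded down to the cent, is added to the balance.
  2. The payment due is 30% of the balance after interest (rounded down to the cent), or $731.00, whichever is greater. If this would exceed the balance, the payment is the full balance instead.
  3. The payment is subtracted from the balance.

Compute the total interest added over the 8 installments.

Installment 1: opening $8,912.18; interest $267.36 → $9,179.54; payment $2,753.86; balance $6,425.68
Installment 2: opening $6,425.68; interest $192.77 → $6,618.45; payment $1,985.53; balance $4,632.92
Installment 3: opening $4,632.92; interest $138.98 → $4,771.90; payment $1,431.57; balance $3,340.33
Installment 4: opening $3,340.33; interest $100.20 → $3,440.53; payment $1,032.15; balance $2,408.38
Installment 5: opening $2,408.38; interest $72.25 → $2,480.63; payment $744.18; balance $1,736.45
Installment 6: opening $1,736.45; interest $52.09 → $1,788.54; payment $731.00; balance $1,057.54
Installment 7: opening $1,057.54; interest $31.72 → $1,089.26; payment $731.00; balance $358.26
Installment 8: opening $358.26; interest $10.74 → $369.00; payment $369.00; balance $0.00
Total interest: $267.36 + $192.77 + $138.98 + $100.20 + $72.25 + $52.09 + $31.72 + $10.74 = $866.11

$866.11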